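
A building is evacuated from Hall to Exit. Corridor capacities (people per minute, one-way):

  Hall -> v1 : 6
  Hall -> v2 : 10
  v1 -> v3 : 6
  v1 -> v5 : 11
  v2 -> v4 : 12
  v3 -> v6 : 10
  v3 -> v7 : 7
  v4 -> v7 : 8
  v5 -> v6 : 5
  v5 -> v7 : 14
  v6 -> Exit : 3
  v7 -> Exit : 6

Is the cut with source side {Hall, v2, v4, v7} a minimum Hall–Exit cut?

No — its capacity is 12, but the minimum cut has capacity 9.

Given cut capacity: 6 + 6 = 12.
Augment Hall→v1→v3→v6→Exit: bottleneck 3, flow now 3.
Augment Hall→v1→v3→v7→Exit: bottleneck 3, flow now 6.
Augment Hall→v2→v4→v7→Exit: bottleneck 3, flow now 9.
No augmenting path remains; maximum flow = 9.
In the residual graph, reachable from Hall: {Hall, v1, v2, v3, v4, v5, v6, v7}.
Min-cut edges: v6→Exit (3), v7→Exit (6); capacity 3 + 6 = 9.
Cut capacity 12 exceeds the max flow 9, so it is not minimum.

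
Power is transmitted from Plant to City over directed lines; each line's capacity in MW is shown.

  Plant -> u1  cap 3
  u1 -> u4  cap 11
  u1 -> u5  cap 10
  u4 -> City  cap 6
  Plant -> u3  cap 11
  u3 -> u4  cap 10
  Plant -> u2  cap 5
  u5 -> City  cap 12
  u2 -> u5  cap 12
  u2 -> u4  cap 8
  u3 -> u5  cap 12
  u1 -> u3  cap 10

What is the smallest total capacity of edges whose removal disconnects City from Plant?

18

Augment Plant→u1→u4→City: bottleneck 3, flow now 3.
Augment Plant→u2→u4→City: bottleneck 3, flow now 6.
Augment Plant→u2→u5→City: bottleneck 2, flow now 8.
Augment Plant→u3→u5→City: bottleneck 10, flow now 18.
No augmenting path remains; maximum flow = 18.
By max-flow min-cut, the minimum cut capacity equals the max flow.
In the residual graph, reachable from Plant: {Plant, u1, u2, u3, u4, u5}.
Min-cut edges: u4→City (6), u5→City (12); capacity 6 + 12 = 18.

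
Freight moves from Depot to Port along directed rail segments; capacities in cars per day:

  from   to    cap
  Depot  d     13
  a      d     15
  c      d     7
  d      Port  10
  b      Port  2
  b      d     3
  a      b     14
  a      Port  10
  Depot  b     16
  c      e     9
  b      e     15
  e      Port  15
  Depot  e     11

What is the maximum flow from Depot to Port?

Augment Depot→b→Port: bottleneck 2, flow now 2.
Augment Depot→d→Port: bottleneck 10, flow now 12.
Augment Depot→e→Port: bottleneck 11, flow now 23.
Augment Depot→b→e→Port: bottleneck 4, flow now 27.
No augmenting path remains; maximum flow = 27.
In the residual graph, reachable from Depot: {Depot, b, d, e}.
Min-cut edges: b→Port (2), d→Port (10), e→Port (15); capacity 2 + 10 + 15 = 27.
This cut is saturated, so no flow can exceed 27.

27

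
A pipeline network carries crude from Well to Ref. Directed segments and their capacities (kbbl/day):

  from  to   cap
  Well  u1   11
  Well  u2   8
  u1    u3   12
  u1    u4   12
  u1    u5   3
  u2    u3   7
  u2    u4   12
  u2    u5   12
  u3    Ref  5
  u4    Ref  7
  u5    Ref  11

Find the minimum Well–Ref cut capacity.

Augment Well→u1→u3→Ref: bottleneck 5, flow now 5.
Augment Well→u1→u4→Ref: bottleneck 6, flow now 11.
Augment Well→u2→u4→Ref: bottleneck 1, flow now 12.
Augment Well→u2→u5→Ref: bottleneck 7, flow now 19.
No augmenting path remains; maximum flow = 19.
By max-flow min-cut, the minimum cut capacity equals the max flow.
In the residual graph, reachable from Well: {Well}.
Min-cut edges: Well→u1 (11), Well→u2 (8); capacity 11 + 8 = 19.

19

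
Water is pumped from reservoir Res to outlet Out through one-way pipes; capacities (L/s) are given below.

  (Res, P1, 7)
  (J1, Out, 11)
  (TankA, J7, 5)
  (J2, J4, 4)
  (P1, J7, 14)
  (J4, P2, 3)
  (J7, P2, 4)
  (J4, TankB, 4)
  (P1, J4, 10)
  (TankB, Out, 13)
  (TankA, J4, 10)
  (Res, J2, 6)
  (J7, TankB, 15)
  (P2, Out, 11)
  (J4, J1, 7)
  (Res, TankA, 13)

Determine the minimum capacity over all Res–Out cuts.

Augment Res→J2→J4→TankB→Out: bottleneck 4, flow now 4.
Augment Res→TankA→J7→TankB→Out: bottleneck 5, flow now 9.
Augment Res→TankA→J4→P2→Out: bottleneck 3, flow now 12.
Augment Res→TankA→J4→J1→Out: bottleneck 5, flow now 17.
Augment Res→P1→J7→TankB→Out: bottleneck 4, flow now 21.
Augment Res→P1→J7→P2→Out: bottleneck 3, flow now 24.
No augmenting path remains; maximum flow = 24.
By max-flow min-cut, the minimum cut capacity equals the max flow.
In the residual graph, reachable from Res: {Res, J2}.
Min-cut edges: Res→TankA (13), Res→P1 (7), J2→J4 (4); capacity 13 + 7 + 4 = 24.

24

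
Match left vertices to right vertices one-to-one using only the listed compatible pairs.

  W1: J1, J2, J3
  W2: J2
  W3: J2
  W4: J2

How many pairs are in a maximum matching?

2

Unit-capacity flow: source→left, listed edges, right→sink; max matching = max flow.
Augmenting path W1→J1 (+1); matched 1.
Augmenting path W2→J2 (+1); matched 2.
No augmenting path remains; maximum matching = 2.
König certificate: {W1, J2} is a vertex cover of size 2 (every listed pair touches it), so no matching can be larger.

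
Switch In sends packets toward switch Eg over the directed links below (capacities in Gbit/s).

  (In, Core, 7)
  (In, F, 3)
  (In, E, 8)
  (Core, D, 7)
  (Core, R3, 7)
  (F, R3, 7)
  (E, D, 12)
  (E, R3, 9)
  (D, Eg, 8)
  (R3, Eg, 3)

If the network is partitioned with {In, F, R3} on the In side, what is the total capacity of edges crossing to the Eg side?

Edges leaving {In, F, R3}: In→Core (7), In→E (8), R3→Eg (3).
Cut capacity = 7 + 8 + 3 = 18.

18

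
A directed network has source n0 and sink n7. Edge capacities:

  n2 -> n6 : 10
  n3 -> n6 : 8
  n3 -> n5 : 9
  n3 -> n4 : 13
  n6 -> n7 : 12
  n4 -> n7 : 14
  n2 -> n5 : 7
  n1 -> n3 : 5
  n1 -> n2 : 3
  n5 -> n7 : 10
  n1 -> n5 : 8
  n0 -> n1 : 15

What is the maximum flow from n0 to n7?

15

Augment n0→n1→n5→n7: bottleneck 8, flow now 8.
Augment n0→n1→n2→n5→n7: bottleneck 2, flow now 10.
Augment n0→n1→n2→n6→n7: bottleneck 1, flow now 11.
Augment n0→n1→n3→n4→n7: bottleneck 4, flow now 15.
No augmenting path remains; maximum flow = 15.
In the residual graph, reachable from n0: {n0}.
Min-cut edges: n0→n1 (15); capacity 15 = 15.
This cut is saturated, so no flow can exceed 15.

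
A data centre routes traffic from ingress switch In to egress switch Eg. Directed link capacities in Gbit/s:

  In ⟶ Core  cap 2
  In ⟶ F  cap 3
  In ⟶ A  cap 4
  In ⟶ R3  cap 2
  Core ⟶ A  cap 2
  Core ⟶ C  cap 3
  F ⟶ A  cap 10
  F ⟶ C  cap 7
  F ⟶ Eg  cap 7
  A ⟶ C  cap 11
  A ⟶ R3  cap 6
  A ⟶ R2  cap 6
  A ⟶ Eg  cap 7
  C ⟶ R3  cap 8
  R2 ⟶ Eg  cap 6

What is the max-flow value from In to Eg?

9

Augment In→F→Eg: bottleneck 3, flow now 3.
Augment In→A→Eg: bottleneck 4, flow now 7.
Augment In→Core→A→Eg: bottleneck 2, flow now 9.
No augmenting path remains; maximum flow = 9.
In the residual graph, reachable from In: {In, R3}.
Min-cut edges: In→Core (2), In→F (3), In→A (4); capacity 2 + 3 + 4 = 9.
This cut is saturated, so no flow can exceed 9.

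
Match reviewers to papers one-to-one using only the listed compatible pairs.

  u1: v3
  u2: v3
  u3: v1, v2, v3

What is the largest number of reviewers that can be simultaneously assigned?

2

Unit-capacity flow: source→left, listed edges, right→sink; max matching = max flow.
Augmenting path u1→v3 (+1); matched 1.
Augmenting path u3→v1 (+1); matched 2.
No augmenting path remains; maximum matching = 2.
König certificate: {u3, v3} is a vertex cover of size 2 (every listed pair touches it), so no matching can be larger.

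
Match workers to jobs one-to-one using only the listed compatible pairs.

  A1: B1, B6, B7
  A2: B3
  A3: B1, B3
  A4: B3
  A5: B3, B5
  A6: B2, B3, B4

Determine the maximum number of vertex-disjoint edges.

5

Unit-capacity flow: source→left, listed edges, right→sink; max matching = max flow.
Augmenting path A1→B1 (+1); matched 1.
Augmenting path A2→B3 (+1); matched 2.
Augmenting path A5→B5 (+1); matched 3.
Augmenting path A6→B2 (+1); matched 4.
Augmenting path A3→B1→A1→B6 (+1); matched 5.
No augmenting path remains; maximum matching = 5.
König certificate: {A1, A3, A5, A6, B3} is a vertex cover of size 5 (every listed pair touches it), so no matching can be larger.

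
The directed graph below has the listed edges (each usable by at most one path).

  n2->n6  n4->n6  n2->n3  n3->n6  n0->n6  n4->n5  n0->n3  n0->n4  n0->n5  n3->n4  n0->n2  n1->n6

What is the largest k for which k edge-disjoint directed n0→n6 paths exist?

Assign every edge capacity 1; by Menger, the answer equals the max flow.
Path n0→n6 (+1); total 1.
Path n0→n2→n6 (+1); total 2.
Path n0→n3→n6 (+1); total 3.
Path n0→n4→n6 (+1); total 4.
No residual n0→n6 path; max flow = 4.
Certifying cut of size 4: {n0→n2, n0→n3, n0→n4, n0→n6}.

4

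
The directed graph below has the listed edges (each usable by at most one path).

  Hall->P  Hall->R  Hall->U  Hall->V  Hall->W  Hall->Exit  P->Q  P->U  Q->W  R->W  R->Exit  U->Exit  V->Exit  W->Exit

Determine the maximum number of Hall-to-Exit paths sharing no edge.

5

Assign every edge capacity 1; by Menger, the answer equals the max flow.
Path Hall→Exit (+1); total 1.
Path Hall→R→Exit (+1); total 2.
Path Hall→U→Exit (+1); total 3.
Path Hall→V→Exit (+1); total 4.
Path Hall→W→Exit (+1); total 5.
No residual Hall→Exit path; max flow = 5.
Certifying cut of size 5: {Hall→Exit, Hall→R, Hall→V, U→Exit, W→Exit}.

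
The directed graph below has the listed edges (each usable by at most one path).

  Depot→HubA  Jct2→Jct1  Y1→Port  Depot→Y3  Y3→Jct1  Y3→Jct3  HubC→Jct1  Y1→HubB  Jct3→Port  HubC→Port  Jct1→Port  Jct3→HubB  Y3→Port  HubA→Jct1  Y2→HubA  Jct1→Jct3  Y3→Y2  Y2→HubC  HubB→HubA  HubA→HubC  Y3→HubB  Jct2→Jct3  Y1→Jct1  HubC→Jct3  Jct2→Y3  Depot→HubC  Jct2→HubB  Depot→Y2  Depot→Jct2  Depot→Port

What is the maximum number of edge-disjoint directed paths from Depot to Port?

5

Assign every edge capacity 1; by Menger, the answer equals the max flow.
Path Depot→Port (+1); total 1.
Path Depot→Y3→Port (+1); total 2.
Path Depot→HubC→Port (+1); total 3.
Path Depot→Jct2→Jct3→Port (+1); total 4.
Path Depot→HubA→Jct1→Port (+1); total 5.
No residual Depot→Port path; max flow = 5.
Certifying cut of size 5: {Depot→Port, HubC→Port, Jct1→Port, Jct3→Port, Y3→Port}.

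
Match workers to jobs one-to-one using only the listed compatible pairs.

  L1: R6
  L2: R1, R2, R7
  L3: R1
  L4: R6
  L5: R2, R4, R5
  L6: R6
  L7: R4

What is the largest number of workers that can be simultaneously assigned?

5

Unit-capacity flow: source→left, listed edges, right→sink; max matching = max flow.
Augmenting path L1→R6 (+1); matched 1.
Augmenting path L2→R1 (+1); matched 2.
Augmenting path L5→R2 (+1); matched 3.
Augmenting path L7→R4 (+1); matched 4.
Augmenting path L3→R1→L2→R7 (+1); matched 5.
No augmenting path remains; maximum matching = 5.
König certificate: {L2, L3, L5, L7, R6} is a vertex cover of size 5 (every listed pair touches it), so no matching can be larger.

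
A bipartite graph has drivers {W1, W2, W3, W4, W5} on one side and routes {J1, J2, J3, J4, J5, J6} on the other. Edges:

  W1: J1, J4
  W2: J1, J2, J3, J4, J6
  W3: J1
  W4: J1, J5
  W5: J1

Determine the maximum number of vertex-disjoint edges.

Unit-capacity flow: source→left, listed edges, right→sink; max matching = max flow.
Augmenting path W1→J1 (+1); matched 1.
Augmenting path W2→J2 (+1); matched 2.
Augmenting path W4→J5 (+1); matched 3.
Augmenting path W3→J1→W1→J4 (+1); matched 4.
No augmenting path remains; maximum matching = 4.
König certificate: {W1, W2, W4, J1} is a vertex cover of size 4 (every listed pair touches it), so no matching can be larger.

4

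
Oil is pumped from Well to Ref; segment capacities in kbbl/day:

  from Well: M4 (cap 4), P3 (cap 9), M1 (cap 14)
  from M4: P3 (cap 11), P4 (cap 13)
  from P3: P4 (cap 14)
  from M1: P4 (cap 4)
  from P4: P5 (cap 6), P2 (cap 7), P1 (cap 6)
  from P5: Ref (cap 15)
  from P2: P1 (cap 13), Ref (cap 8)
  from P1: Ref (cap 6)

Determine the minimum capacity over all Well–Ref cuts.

17

Augment Well→M4→P4→P5→Ref: bottleneck 4, flow now 4.
Augment Well→P3→P4→P5→Ref: bottleneck 2, flow now 6.
Augment Well→P3→P4→P2→Ref: bottleneck 7, flow now 13.
Augment Well→M1→P4→P1→Ref: bottleneck 4, flow now 17.
No augmenting path remains; maximum flow = 17.
By max-flow min-cut, the minimum cut capacity equals the max flow.
In the residual graph, reachable from Well: {Well, M1}.
Min-cut edges: Well→M4 (4), Well→P3 (9), M1→P4 (4); capacity 4 + 9 + 4 = 17.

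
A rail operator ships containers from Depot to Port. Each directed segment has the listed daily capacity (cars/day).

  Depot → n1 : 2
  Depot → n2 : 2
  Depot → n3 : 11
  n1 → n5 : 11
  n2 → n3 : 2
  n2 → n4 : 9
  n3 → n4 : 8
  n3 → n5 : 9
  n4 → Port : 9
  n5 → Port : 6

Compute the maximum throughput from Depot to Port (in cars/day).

15

Augment Depot→n1→n5→Port: bottleneck 2, flow now 2.
Augment Depot→n2→n4→Port: bottleneck 2, flow now 4.
Augment Depot→n3→n4→Port: bottleneck 7, flow now 11.
Augment Depot→n3→n5→Port: bottleneck 4, flow now 15.
No augmenting path remains; maximum flow = 15.
In the residual graph, reachable from Depot: {Depot}.
Min-cut edges: Depot→n1 (2), Depot→n2 (2), Depot→n3 (11); capacity 2 + 2 + 11 = 15.
This cut is saturated, so no flow can exceed 15.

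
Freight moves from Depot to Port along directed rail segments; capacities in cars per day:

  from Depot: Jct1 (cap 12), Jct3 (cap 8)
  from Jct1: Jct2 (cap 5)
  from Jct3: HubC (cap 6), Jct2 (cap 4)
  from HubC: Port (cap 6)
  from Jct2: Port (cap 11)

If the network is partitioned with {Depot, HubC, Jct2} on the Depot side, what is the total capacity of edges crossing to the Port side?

37

Edges leaving {Depot, HubC, Jct2}: Depot→Jct1 (12), Depot→Jct3 (8), HubC→Port (6), Jct2→Port (11).
Cut capacity = 12 + 8 + 6 + 11 = 37.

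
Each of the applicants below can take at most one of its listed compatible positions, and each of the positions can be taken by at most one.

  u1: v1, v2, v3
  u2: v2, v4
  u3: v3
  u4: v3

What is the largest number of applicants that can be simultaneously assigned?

3

Unit-capacity flow: source→left, listed edges, right→sink; max matching = max flow.
Augmenting path u1→v1 (+1); matched 1.
Augmenting path u2→v2 (+1); matched 2.
Augmenting path u3→v3 (+1); matched 3.
No augmenting path remains; maximum matching = 3.
König certificate: {u1, u2, v3} is a vertex cover of size 3 (every listed pair touches it), so no matching can be larger.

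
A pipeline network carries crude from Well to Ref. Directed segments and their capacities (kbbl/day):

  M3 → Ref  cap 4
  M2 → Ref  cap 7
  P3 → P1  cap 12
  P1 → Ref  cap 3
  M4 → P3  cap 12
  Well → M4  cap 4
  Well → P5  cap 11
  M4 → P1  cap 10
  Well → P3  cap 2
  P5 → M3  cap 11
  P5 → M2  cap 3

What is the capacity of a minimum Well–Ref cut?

10

Augment Well→P3→P1→Ref: bottleneck 2, flow now 2.
Augment Well→M4→P1→Ref: bottleneck 1, flow now 3.
Augment Well→P5→M2→Ref: bottleneck 3, flow now 6.
Augment Well→P5→M3→Ref: bottleneck 4, flow now 10.
No augmenting path remains; maximum flow = 10.
By max-flow min-cut, the minimum cut capacity equals the max flow.
In the residual graph, reachable from Well: {Well, P3, M4, P5, M3, P1}.
Min-cut edges: P5→M2 (3), M3→Ref (4), P1→Ref (3); capacity 3 + 4 + 3 = 10.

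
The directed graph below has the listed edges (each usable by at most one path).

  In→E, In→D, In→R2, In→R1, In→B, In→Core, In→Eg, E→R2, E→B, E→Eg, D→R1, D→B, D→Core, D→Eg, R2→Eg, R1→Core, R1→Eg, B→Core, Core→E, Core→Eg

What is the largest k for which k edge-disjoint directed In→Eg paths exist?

Assign every edge capacity 1; by Menger, the answer equals the max flow.
Path In→Eg (+1); total 1.
Path In→E→Eg (+1); total 2.
Path In→D→Eg (+1); total 3.
Path In→R2→Eg (+1); total 4.
Path In→R1→Eg (+1); total 5.
Path In→Core→Eg (+1); total 6.
No residual In→Eg path; max flow = 6.
Certifying cut of size 6: {Core→Eg, E→Eg, In→D, In→Eg, In→R1, R2→Eg}.

6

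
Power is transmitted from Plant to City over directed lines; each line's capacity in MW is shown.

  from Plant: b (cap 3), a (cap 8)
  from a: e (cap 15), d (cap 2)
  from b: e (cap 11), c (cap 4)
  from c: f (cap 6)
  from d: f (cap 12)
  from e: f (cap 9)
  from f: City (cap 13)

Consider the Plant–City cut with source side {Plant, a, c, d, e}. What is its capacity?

30

Edges leaving {Plant, a, c, d, e}: Plant→b (3), c→f (6), d→f (12), e→f (9).
Cut capacity = 3 + 6 + 12 + 9 = 30.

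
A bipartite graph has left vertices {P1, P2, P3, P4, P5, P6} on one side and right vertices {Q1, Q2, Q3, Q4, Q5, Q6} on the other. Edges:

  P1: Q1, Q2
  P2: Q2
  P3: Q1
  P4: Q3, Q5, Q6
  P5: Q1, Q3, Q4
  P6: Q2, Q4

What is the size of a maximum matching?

Unit-capacity flow: source→left, listed edges, right→sink; max matching = max flow.
Augmenting path P1→Q1 (+1); matched 1.
Augmenting path P2→Q2 (+1); matched 2.
Augmenting path P4→Q3 (+1); matched 3.
Augmenting path P5→Q4 (+1); matched 4.
Augmenting path P6→Q4→P5→Q3→P4→Q5 (+1); matched 5.
No augmenting path remains; maximum matching = 5.
König certificate: {P4, P5, P6, Q1, Q2} is a vertex cover of size 5 (every listed pair touches it), so no matching can be larger.

5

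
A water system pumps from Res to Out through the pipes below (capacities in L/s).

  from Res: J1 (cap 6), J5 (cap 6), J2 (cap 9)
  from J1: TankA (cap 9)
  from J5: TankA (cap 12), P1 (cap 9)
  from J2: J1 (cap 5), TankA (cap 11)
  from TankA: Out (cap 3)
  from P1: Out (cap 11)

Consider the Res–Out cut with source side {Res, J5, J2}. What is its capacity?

Edges leaving {Res, J5, J2}: Res→J1 (6), J5→TankA (12), J5→P1 (9), J2→J1 (5), J2→TankA (11).
Cut capacity = 6 + 12 + 9 + 5 + 11 = 43.

43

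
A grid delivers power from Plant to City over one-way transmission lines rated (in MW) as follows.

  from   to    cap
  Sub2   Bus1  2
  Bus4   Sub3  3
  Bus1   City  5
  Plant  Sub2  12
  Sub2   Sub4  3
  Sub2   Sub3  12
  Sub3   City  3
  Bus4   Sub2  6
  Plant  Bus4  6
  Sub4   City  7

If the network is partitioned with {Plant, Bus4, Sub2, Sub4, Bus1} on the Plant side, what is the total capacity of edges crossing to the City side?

27

Edges leaving {Plant, Bus4, Sub2, Sub4, Bus1}: Bus4→Sub3 (3), Sub2→Sub3 (12), Sub4→City (7), Bus1→City (5).
Cut capacity = 3 + 12 + 7 + 5 = 27.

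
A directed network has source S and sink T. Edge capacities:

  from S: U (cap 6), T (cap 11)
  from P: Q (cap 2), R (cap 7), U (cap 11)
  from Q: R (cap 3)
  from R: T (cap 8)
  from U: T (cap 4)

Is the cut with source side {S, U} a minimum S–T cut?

Given cut capacity: 11 + 4 = 15.
Augment S→T: bottleneck 11, flow now 11.
Augment S→U→T: bottleneck 4, flow now 15.
No augmenting path remains; maximum flow = 15.
Cut capacity 15 equals the max flow, so it is a minimum cut.

Yes — it is a minimum cut (capacity 15).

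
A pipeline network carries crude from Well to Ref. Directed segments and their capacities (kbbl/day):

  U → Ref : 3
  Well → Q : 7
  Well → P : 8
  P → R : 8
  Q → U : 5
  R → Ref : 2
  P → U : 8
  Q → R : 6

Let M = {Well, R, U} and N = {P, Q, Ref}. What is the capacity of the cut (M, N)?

Edges leaving {Well, R, U}: Well→P (8), Well→Q (7), R→Ref (2), U→Ref (3).
Cut capacity = 8 + 7 + 2 + 3 = 20.

20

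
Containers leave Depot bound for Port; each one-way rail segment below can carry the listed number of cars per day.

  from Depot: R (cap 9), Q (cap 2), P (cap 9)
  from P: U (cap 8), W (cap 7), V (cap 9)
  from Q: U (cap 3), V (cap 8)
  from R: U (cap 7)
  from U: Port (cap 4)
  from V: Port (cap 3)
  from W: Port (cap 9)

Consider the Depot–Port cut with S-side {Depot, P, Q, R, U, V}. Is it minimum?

Yes — it is a minimum cut (capacity 14).

Given cut capacity: 7 + 4 + 3 = 14.
Augment Depot→P→U→Port: bottleneck 4, flow now 4.
Augment Depot→P→V→Port: bottleneck 3, flow now 7.
Augment Depot→P→W→Port: bottleneck 2, flow now 9.
Augment Depot→Q→U→P→W→Port: bottleneck 2, flow now 11. (uses reverse residual edge)
Augment Depot→R→U→P→W→Port: bottleneck 2, flow now 13. (uses reverse residual edge)
Augment Depot→R→U→Q→V→P→W→Port: bottleneck 1, flow now 14. (uses reverse residual edge)
No augmenting path remains; maximum flow = 14.
Cut capacity 14 equals the max flow, so it is a minimum cut.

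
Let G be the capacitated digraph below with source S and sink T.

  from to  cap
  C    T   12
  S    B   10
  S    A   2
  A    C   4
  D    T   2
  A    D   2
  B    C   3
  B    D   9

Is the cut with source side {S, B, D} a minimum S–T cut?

Yes — it is a minimum cut (capacity 7).

Given cut capacity: 2 + 3 + 2 = 7.
Augment S→A→C→T: bottleneck 2, flow now 2.
Augment S→B→C→T: bottleneck 3, flow now 5.
Augment S→B→D→T: bottleneck 2, flow now 7.
No augmenting path remains; maximum flow = 7.
Cut capacity 7 equals the max flow, so it is a minimum cut.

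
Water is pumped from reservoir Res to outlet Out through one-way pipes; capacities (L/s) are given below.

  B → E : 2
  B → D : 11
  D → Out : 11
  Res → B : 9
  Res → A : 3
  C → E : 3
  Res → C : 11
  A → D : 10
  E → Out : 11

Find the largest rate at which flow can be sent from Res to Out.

15

Augment Res→A→D→Out: bottleneck 3, flow now 3.
Augment Res→B→D→Out: bottleneck 8, flow now 11.
Augment Res→B→E→Out: bottleneck 1, flow now 12.
Augment Res→C→E→Out: bottleneck 3, flow now 15.
No augmenting path remains; maximum flow = 15.
In the residual graph, reachable from Res: {Res, C}.
Min-cut edges: Res→A (3), Res→B (9), C→E (3); capacity 3 + 9 + 3 = 15.
This cut is saturated, so no flow can exceed 15.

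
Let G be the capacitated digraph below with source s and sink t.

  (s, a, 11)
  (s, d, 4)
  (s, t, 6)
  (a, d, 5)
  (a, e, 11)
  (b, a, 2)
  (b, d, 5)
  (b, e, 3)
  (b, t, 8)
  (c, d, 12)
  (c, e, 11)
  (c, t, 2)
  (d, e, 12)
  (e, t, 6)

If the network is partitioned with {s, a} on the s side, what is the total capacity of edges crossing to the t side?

26

Edges leaving {s, a}: s→d (4), s→t (6), a→d (5), a→e (11).
Cut capacity = 4 + 6 + 5 + 11 = 26.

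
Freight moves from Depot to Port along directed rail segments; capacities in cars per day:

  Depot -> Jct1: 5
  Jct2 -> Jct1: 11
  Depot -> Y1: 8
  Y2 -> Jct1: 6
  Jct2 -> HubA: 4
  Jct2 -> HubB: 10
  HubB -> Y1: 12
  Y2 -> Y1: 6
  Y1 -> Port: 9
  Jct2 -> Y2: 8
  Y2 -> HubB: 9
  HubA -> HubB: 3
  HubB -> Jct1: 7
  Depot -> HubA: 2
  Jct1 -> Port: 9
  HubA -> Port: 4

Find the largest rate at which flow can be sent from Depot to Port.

15

Augment Depot→HubA→Port: bottleneck 2, flow now 2.
Augment Depot→Y1→Port: bottleneck 8, flow now 10.
Augment Depot→Jct1→Port: bottleneck 5, flow now 15.
No augmenting path remains; maximum flow = 15.
In the residual graph, reachable from Depot: {Depot}.
Min-cut edges: Depot→HubA (2), Depot→Y1 (8), Depot→Jct1 (5); capacity 2 + 8 + 5 = 15.
This cut is saturated, so no flow can exceed 15.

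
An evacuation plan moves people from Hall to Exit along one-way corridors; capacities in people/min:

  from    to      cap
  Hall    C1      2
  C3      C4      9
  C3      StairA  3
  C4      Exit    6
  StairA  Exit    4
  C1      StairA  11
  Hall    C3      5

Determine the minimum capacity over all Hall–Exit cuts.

Augment Hall→C1→StairA→Exit: bottleneck 2, flow now 2.
Augment Hall→C3→StairA→Exit: bottleneck 2, flow now 4.
Augment Hall→C3→C4→Exit: bottleneck 3, flow now 7.
No augmenting path remains; maximum flow = 7.
By max-flow min-cut, the minimum cut capacity equals the max flow.
In the residual graph, reachable from Hall: {Hall}.
Min-cut edges: Hall→C1 (2), Hall→C3 (5); capacity 2 + 5 = 7.

7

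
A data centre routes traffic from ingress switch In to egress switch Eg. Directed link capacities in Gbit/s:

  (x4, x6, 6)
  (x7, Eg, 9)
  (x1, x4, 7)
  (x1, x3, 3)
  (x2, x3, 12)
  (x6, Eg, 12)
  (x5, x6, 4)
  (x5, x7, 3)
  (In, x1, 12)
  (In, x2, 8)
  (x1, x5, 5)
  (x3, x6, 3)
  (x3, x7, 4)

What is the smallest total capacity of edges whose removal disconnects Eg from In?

18

Augment In→x1→x3→x6→Eg: bottleneck 3, flow now 3.
Augment In→x1→x4→x6→Eg: bottleneck 6, flow now 9.
Augment In→x1→x5→x6→Eg: bottleneck 3, flow now 12.
Augment In→x2→x3→x7→Eg: bottleneck 4, flow now 16.
Augment In→x2→x3→x1→x5→x7→Eg: bottleneck 2, flow now 18. (uses reverse residual edge)
No augmenting path remains; maximum flow = 18.
By max-flow min-cut, the minimum cut capacity equals the max flow.
In the residual graph, reachable from In: {In, x1, x2, x3, x4}.
Min-cut edges: x1→x5 (5), x3→x6 (3), x3→x7 (4), x4→x6 (6); capacity 5 + 3 + 4 + 6 = 18.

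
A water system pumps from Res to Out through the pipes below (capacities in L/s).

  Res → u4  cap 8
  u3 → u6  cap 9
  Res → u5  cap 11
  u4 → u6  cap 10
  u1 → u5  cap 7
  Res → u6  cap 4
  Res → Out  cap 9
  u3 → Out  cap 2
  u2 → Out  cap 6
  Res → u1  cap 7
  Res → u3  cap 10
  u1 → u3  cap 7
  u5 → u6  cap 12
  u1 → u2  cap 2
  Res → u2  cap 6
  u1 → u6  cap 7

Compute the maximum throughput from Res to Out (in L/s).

Augment Res→Out: bottleneck 9, flow now 9.
Augment Res→u2→Out: bottleneck 6, flow now 15.
Augment Res→u3→Out: bottleneck 2, flow now 17.
No augmenting path remains; maximum flow = 17.
In the residual graph, reachable from Res: {Res, u1, u2, u3, u4, u5, u6}.
Min-cut edges: Res→Out (9), u2→Out (6), u3→Out (2); capacity 9 + 6 + 2 = 17.
This cut is saturated, so no flow can exceed 17.

17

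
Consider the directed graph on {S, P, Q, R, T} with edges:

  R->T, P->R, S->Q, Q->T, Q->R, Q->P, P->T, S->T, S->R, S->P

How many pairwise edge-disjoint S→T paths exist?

Assign every edge capacity 1; by Menger, the answer equals the max flow.
Path S→T (+1); total 1.
Path S→P→T (+1); total 2.
Path S→Q→T (+1); total 3.
Path S→R→T (+1); total 4.
No residual S→T path; max flow = 4.
Certifying cut of size 4: {S→P, S→Q, S→R, S→T}.

4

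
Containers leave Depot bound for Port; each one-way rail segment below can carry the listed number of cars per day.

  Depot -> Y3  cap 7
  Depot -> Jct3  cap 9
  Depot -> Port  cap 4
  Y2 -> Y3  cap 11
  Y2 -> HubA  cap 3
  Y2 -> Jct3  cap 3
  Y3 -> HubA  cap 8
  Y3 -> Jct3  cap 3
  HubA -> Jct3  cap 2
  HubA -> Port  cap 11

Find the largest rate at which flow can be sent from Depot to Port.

Augment Depot→Port: bottleneck 4, flow now 4.
Augment Depot→Y3→HubA→Port: bottleneck 7, flow now 11.
No augmenting path remains; maximum flow = 11.
In the residual graph, reachable from Depot: {Depot, Jct3}.
Min-cut edges: Depot→Y3 (7), Depot→Port (4); capacity 7 + 4 = 11.
This cut is saturated, so no flow can exceed 11.

11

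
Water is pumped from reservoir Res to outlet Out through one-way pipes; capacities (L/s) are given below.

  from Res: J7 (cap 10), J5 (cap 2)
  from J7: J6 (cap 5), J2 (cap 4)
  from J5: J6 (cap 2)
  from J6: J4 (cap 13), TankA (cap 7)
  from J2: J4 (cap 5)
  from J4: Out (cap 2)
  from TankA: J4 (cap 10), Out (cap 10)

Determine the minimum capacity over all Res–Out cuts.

9

Augment Res→J7→J6→J4→Out: bottleneck 2, flow now 2.
Augment Res→J7→J6→TankA→Out: bottleneck 3, flow now 5.
Augment Res→J5→J6→TankA→Out: bottleneck 2, flow now 7.
Augment Res→J7→J2→J4→J6→TankA→Out: bottleneck 2, flow now 9. (uses reverse residual edge)
No augmenting path remains; maximum flow = 9.
By max-flow min-cut, the minimum cut capacity equals the max flow.
In the residual graph, reachable from Res: {Res, J7, J2, J4}.
Min-cut edges: Res→J5 (2), J7→J6 (5), J4→Out (2); capacity 2 + 5 + 2 = 9.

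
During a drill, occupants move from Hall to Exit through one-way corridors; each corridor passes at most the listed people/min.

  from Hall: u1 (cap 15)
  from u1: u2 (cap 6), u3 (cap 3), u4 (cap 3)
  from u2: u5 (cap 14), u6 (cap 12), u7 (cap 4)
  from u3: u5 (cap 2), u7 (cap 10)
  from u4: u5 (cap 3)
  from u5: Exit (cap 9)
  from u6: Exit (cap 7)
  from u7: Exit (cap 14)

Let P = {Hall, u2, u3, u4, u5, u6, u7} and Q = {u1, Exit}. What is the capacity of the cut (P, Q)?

Edges leaving {Hall, u2, u3, u4, u5, u6, u7}: Hall→u1 (15), u5→Exit (9), u6→Exit (7), u7→Exit (14).
Cut capacity = 15 + 9 + 7 + 14 = 45.

45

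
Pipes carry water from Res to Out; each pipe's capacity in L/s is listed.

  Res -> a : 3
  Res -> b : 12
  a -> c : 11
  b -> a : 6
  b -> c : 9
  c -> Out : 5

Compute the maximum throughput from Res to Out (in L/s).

Augment Res→a→c→Out: bottleneck 3, flow now 3.
Augment Res→b→c→Out: bottleneck 2, flow now 5.
No augmenting path remains; maximum flow = 5.
In the residual graph, reachable from Res: {Res, a, b, c}.
Min-cut edges: c→Out (5); capacity 5 = 5.
This cut is saturated, so no flow can exceed 5.

5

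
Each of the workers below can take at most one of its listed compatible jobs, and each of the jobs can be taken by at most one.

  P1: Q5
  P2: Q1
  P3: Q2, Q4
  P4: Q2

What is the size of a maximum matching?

4

Unit-capacity flow: source→left, listed edges, right→sink; max matching = max flow.
Augmenting path P1→Q5 (+1); matched 1.
Augmenting path P2→Q1 (+1); matched 2.
Augmenting path P3→Q2 (+1); matched 3.
Augmenting path P4→Q2→P3→Q4 (+1); matched 4.
No augmenting path remains; maximum matching = 4.
König certificate: {P1, P2, P3, P4} is a vertex cover of size 4 (every listed pair touches it), so no matching can be larger.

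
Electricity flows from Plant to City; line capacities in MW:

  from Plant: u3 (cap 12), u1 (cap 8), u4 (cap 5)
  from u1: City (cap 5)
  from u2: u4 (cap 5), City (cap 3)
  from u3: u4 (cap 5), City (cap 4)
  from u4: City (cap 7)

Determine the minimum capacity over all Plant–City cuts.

16

Augment Plant→u1→City: bottleneck 5, flow now 5.
Augment Plant→u3→City: bottleneck 4, flow now 9.
Augment Plant→u4→City: bottleneck 5, flow now 14.
Augment Plant→u3→u4→City: bottleneck 2, flow now 16.
No augmenting path remains; maximum flow = 16.
By max-flow min-cut, the minimum cut capacity equals the max flow.
In the residual graph, reachable from Plant: {Plant, u1, u3, u4}.
Min-cut edges: u1→City (5), u3→City (4), u4→City (7); capacity 5 + 4 + 7 = 16.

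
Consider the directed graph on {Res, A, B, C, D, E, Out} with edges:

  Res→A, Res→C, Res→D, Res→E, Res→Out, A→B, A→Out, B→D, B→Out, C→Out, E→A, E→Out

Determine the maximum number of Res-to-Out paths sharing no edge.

4

Assign every edge capacity 1; by Menger, the answer equals the max flow.
Path Res→Out (+1); total 1.
Path Res→A→Out (+1); total 2.
Path Res→C→Out (+1); total 3.
Path Res→E→Out (+1); total 4.
No residual Res→Out path; max flow = 4.
Certifying cut of size 4: {Res→A, Res→C, Res→E, Res→Out}.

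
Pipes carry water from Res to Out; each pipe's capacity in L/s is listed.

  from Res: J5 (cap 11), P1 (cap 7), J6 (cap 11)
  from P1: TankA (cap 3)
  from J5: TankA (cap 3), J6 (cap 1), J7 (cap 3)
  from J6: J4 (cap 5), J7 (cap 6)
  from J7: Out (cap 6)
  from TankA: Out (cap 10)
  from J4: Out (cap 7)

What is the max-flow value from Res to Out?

Augment Res→P1→TankA→Out: bottleneck 3, flow now 3.
Augment Res→J5→J7→Out: bottleneck 3, flow now 6.
Augment Res→J5→TankA→Out: bottleneck 3, flow now 9.
Augment Res→J6→J7→Out: bottleneck 3, flow now 12.
Augment Res→J6→J4→Out: bottleneck 5, flow now 17.
No augmenting path remains; maximum flow = 17.
In the residual graph, reachable from Res: {Res, P1, J5, J6, J7}.
Min-cut edges: P1→TankA (3), J5→TankA (3), J6→J4 (5), J7→Out (6); capacity 3 + 3 + 5 + 6 = 17.
This cut is saturated, so no flow can exceed 17.

17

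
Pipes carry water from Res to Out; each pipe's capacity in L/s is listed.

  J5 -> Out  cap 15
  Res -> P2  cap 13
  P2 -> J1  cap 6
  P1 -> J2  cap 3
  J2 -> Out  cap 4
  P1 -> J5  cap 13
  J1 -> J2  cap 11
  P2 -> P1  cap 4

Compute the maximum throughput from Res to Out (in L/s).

Augment Res→P2→P1→J2→Out: bottleneck 3, flow now 3.
Augment Res→P2→P1→J5→Out: bottleneck 1, flow now 4.
Augment Res→P2→J1→J2→Out: bottleneck 1, flow now 5.
Augment Res→P2→J1→J2→P1→J5→Out: bottleneck 3, flow now 8. (uses reverse residual edge)
No augmenting path remains; maximum flow = 8.
In the residual graph, reachable from Res: {Res, P2, J1, J2}.
Min-cut edges: P2→P1 (4), J2→Out (4); capacity 4 + 4 = 8.
This cut is saturated, so no flow can exceed 8.

8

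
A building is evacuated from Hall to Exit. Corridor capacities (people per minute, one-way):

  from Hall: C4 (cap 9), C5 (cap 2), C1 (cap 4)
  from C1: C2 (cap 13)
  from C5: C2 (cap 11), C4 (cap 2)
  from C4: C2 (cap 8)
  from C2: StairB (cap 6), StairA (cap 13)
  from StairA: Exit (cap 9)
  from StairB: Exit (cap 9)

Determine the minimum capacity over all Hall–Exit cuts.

14

Augment Hall→C1→C2→StairA→Exit: bottleneck 4, flow now 4.
Augment Hall→C5→C2→StairA→Exit: bottleneck 2, flow now 6.
Augment Hall→C4→C2→StairA→Exit: bottleneck 3, flow now 9.
Augment Hall→C4→C2→StairB→Exit: bottleneck 5, flow now 14.
No augmenting path remains; maximum flow = 14.
By max-flow min-cut, the minimum cut capacity equals the max flow.
In the residual graph, reachable from Hall: {Hall, C4}.
Min-cut edges: Hall→C1 (4), Hall→C5 (2), C4→C2 (8); capacity 4 + 2 + 8 = 14.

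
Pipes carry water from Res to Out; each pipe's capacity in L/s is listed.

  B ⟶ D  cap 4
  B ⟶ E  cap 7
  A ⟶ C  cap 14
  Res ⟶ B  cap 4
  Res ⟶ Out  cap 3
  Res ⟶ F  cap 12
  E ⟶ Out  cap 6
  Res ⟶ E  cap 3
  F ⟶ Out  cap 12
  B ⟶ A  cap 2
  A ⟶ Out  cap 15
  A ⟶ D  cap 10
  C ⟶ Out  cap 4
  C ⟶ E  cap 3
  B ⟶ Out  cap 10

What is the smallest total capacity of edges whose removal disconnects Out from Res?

22

Augment Res→Out: bottleneck 3, flow now 3.
Augment Res→B→Out: bottleneck 4, flow now 7.
Augment Res→E→Out: bottleneck 3, flow now 10.
Augment Res→F→Out: bottleneck 12, flow now 22.
No augmenting path remains; maximum flow = 22.
By max-flow min-cut, the minimum cut capacity equals the max flow.
In the residual graph, reachable from Res: {Res}.
Min-cut edges: Res→B (4), Res→E (3), Res→F (12), Res→Out (3); capacity 4 + 3 + 12 + 3 = 22.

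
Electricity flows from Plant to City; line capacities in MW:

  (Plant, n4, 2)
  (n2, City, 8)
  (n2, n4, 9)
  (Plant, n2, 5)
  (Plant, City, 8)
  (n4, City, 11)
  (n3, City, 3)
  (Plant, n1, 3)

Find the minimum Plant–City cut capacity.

Augment Plant→City: bottleneck 8, flow now 8.
Augment Plant→n2→City: bottleneck 5, flow now 13.
Augment Plant→n4→City: bottleneck 2, flow now 15.
No augmenting path remains; maximum flow = 15.
By max-flow min-cut, the minimum cut capacity equals the max flow.
In the residual graph, reachable from Plant: {Plant, n1}.
Min-cut edges: Plant→n2 (5), Plant→n4 (2), Plant→City (8); capacity 5 + 2 + 8 = 15.

15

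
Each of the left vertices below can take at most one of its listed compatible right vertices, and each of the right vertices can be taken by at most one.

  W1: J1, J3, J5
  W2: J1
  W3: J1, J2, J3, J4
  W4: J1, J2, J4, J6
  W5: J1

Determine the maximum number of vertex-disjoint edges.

4

Unit-capacity flow: source→left, listed edges, right→sink; max matching = max flow.
Augmenting path W1→J1 (+1); matched 1.
Augmenting path W3→J2 (+1); matched 2.
Augmenting path W4→J4 (+1); matched 3.
Augmenting path W2→J1→W1→J3 (+1); matched 4.
No augmenting path remains; maximum matching = 4.
König certificate: {W1, W3, W4, J1} is a vertex cover of size 4 (every listed pair touches it), so no matching can be larger.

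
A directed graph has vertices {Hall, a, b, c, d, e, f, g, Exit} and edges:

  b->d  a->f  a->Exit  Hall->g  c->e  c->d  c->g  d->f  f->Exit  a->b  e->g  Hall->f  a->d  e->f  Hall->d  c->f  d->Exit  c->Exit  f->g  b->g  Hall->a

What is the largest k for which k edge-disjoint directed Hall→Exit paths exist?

Assign every edge capacity 1; by Menger, the answer equals the max flow.
Path Hall→a→Exit (+1); total 1.
Path Hall→d→Exit (+1); total 2.
Path Hall→f→Exit (+1); total 3.
No residual Hall→Exit path; max flow = 3.
Certifying cut of size 3: {Hall→a, Hall→d, Hall→f}.

3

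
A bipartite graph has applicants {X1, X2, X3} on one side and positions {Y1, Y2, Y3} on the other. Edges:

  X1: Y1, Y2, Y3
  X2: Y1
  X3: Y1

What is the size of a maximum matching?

Unit-capacity flow: source→left, listed edges, right→sink; max matching = max flow.
Augmenting path X1→Y1 (+1); matched 1.
Augmenting path X2→Y1→X1→Y2 (+1); matched 2.
No augmenting path remains; maximum matching = 2.
König certificate: {X1, Y1} is a vertex cover of size 2 (every listed pair touches it), so no matching can be larger.

2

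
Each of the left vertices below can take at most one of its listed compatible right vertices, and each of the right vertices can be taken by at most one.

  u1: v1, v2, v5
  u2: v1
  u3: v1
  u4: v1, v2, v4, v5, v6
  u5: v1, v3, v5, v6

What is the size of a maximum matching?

Unit-capacity flow: source→left, listed edges, right→sink; max matching = max flow.
Augmenting path u1→v1 (+1); matched 1.
Augmenting path u4→v2 (+1); matched 2.
Augmenting path u5→v3 (+1); matched 3.
Augmenting path u2→v1→u1→v5 (+1); matched 4.
No augmenting path remains; maximum matching = 4.
König certificate: {u1, u4, u5, v1} is a vertex cover of size 4 (every listed pair touches it), so no matching can be larger.

4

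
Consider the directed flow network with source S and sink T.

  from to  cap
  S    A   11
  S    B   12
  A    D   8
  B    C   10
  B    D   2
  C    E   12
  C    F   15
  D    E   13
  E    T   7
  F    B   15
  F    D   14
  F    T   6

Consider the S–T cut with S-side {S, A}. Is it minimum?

No — its capacity is 20, but the minimum cut has capacity 13.

Given cut capacity: 12 + 8 = 20.
Augment S→A→D→E→T: bottleneck 7, flow now 7.
Augment S→B→C→F→T: bottleneck 6, flow now 13.
No augmenting path remains; maximum flow = 13.
In the residual graph, reachable from S: {S, A, B, C, D, E, F}.
Min-cut edges: E→T (7), F→T (6); capacity 7 + 6 = 13.
Cut capacity 20 exceeds the max flow 13, so it is not minimum.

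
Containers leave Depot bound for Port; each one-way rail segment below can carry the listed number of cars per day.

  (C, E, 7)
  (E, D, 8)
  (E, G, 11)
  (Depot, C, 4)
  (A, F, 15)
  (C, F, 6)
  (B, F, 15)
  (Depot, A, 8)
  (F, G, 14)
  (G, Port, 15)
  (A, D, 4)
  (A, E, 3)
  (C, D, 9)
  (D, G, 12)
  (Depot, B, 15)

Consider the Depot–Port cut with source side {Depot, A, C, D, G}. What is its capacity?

61

Edges leaving {Depot, A, C, D, G}: Depot→B (15), A→E (3), A→F (15), C→E (7), C→F (6), G→Port (15).
Cut capacity = 15 + 3 + 15 + 7 + 6 + 15 = 61.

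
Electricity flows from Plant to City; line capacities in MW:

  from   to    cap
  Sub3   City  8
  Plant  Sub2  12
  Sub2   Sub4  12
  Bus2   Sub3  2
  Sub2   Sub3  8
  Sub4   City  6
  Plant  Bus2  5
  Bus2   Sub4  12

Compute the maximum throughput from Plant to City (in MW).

14

Augment Plant→Sub2→Sub3→City: bottleneck 8, flow now 8.
Augment Plant→Sub2→Sub4→City: bottleneck 4, flow now 12.
Augment Plant→Bus2→Sub4→City: bottleneck 2, flow now 14.
No augmenting path remains; maximum flow = 14.
In the residual graph, reachable from Plant: {Plant, Sub2, Bus2, Sub3, Sub4}.
Min-cut edges: Sub3→City (8), Sub4→City (6); capacity 8 + 6 = 14.
This cut is saturated, so no flow can exceed 14.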